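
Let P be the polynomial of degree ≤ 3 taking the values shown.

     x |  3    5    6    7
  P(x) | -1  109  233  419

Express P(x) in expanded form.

Write P(x) = ax^3 + bx^2 + cx + d. Substituting each data point gives a linear system:
  27a + 9b + 3c + d = -1
  125a + 25b + 5c + d = 109
  216a + 36b + 6c + d = 233
  343a + 49b + 7c + d = 419
Solving the system yields a = 2, b = -5, c = -3, d = -1.
So P(x) = 2x^3 - 5x^2 - 3x - 1.
Check: P(7) = 419. ✓

P(x) = 2x^3 - 5x^2 - 3x - 1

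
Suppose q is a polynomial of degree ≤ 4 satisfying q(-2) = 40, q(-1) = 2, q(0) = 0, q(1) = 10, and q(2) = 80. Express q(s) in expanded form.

q(s) = 3s^4 + 2s^3 + 3s^2 + 2s

Write q(s) = as^4 + bs^3 + cs^2 + ds + e. Substituting each data point gives a linear system:
  16a - 8b + 4c - 2d + e = 40
  a - b + c - d + e = 2
  e = 0
  a + b + c + d + e = 10
  16a + 8b + 4c + 2d + e = 80
Solving the system yields a = 3, b = 2, c = 3, d = 2, e = 0.
So q(s) = 3s^4 + 2s^3 + 3s^2 + 2s.
Check: q(1) = 10. ✓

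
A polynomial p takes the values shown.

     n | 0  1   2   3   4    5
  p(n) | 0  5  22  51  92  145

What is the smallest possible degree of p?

2

Forward differences of the values at n = 0, 1, 2, 3, 4, 5:
  p  : 0  5  22  51  92  145
  Δ  : 5  17  29  41  53
  Δ^2: 12  12  12  12
  Δ^3: 0  0  0
  Δ^4: 0  0
  Δ^5: 0
The second differences are constant (12) and nonzero, while all higher differences vanish, so the minimal degree is 2.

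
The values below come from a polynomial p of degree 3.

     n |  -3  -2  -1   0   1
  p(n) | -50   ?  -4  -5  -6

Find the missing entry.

-15

On equispaced nodes a degree-3 polynomial has vanishing fourth forward difference, so
  p(-3) - 4·p(-2) + 6·p(-1) - 4·p(0) + p(1) = 0.
Substituting the known values and solving for p(-2):
  -4·p(-2) = 60
  p(-2) = -15.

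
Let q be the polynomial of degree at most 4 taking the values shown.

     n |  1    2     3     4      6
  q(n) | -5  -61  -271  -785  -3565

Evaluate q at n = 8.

-10561

Using the Lagrange interpolation formula with nodes 1, 2, 3, 4, 6:
  L_0(n) = (n - 2)(n - 3)(n - 4)(n - 6) / 30
  L_1(n) = (n - 1)(n - 3)(n - 4)(n - 6) / -8
  L_2(n) = (n - 1)(n - 2)(n - 4)(n - 6) / 6
  L_3(n) = (n - 1)(n - 2)(n - 3)(n - 6) / -12
  L_4(n) = (n - 1)(n - 2)(n - 3)(n - 4) / 120
Then q(n) = -5·L_0(n) - 61·L_1(n) - 271·L_2(n) - 785·L_3(n) - 3565·L_4(n).
Expanding and collecting terms gives q(n) = -2n⁴ - 5n³ + 3n² - 1.
Evaluating at n = 8: q(8) = -10561.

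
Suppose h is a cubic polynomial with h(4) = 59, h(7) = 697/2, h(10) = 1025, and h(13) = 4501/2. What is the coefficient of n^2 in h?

1/2

Write h(n) = an^3 + bn^2 + cn + d. Substituting each data point gives a linear system:
  64a + 16b + 4c + d = 59
  343a + 49b + 7c + d = 697/2
  1000a + 100b + 10c + d = 1025
  2197a + 169b + 13c + d = 4501/2
Solving the system yields a = 1, b = 1/2, c = -2, d = -5.
So h(n) = n^3 + (1/2)n^2 - 2n - 5.
The coefficient of n^2 is 1/2.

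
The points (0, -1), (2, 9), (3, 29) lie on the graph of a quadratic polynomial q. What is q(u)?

Write q(u) = au^2 + bu + c. Substituting each data point gives a linear system:
  c = -1
  4a + 2b + c = 9
  9a + 3b + c = 29
Solving the system yields a = 5, b = -5, c = -1.
So q(u) = 5u^2 - 5u - 1.
Check: q(3) = 29. ✓

q(u) = 5u^2 - 5u - 1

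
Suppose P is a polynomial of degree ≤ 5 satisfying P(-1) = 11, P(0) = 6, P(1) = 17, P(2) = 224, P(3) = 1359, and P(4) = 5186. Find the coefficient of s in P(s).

Write P(s) = as^5 + bs^4 + cs^3 + ds^2 + es + k. Substituting each data point gives a linear system:
  -a + b - c + d - e + k = 11
  k = 6
  a + b + c + d + e + k = 17
  32a + 16b + 8c + 4d + 2e + k = 224
  243a + 81b + 27c + 9d + 3e + k = 1359
  1024a + 256b + 64c + 16d + 4e + k = 5186
Solving the system yields a = 4, b = 3, c = 4, d = 5, e = -5, k = 6.
So P(s) = 4s^5 + 3s^4 + 4s^3 + 5s^2 - 5s + 6.
The coefficient of s is -5.

-5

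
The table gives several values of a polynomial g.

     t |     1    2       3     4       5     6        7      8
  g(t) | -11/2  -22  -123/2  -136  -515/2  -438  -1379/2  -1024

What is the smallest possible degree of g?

3

Forward differences of the values at t = 1, 2, 3, 4, 5, 6, 7, 8:
  g  : -11/2  -22  -123/2  -136  -515/2  -438  -1379/2  -1024
  Δ  : -33/2  -79/2  -149/2  -243/2  -361/2  -503/2  -669/2
  Δ^2: -23  -35  -47  -59  -71  -83
  Δ^3: -12  -12  -12  -12  -12
  Δ^4: 0  0  0  0
  Δ^5: 0  0  0
  Δ^6: 0  0
  Δ^7: 0
The third differences are constant (-12) and nonzero, while all higher differences vanish, so the minimal degree is 3.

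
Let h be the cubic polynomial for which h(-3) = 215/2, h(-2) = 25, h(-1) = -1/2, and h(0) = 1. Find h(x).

h(x) = -5x^3 - (3/2)x^2 + 5x + 1

Write h(x) = ax^3 + bx^2 + cx + d. Substituting each data point gives a linear system:
  -27a + 9b - 3c + d = 215/2
  -8a + 4b - 2c + d = 25
  -a + b - c + d = -1/2
  d = 1
Solving the system yields a = -5, b = -3/2, c = 5, d = 1.
So h(x) = -5x^3 - (3/2)x^2 + 5x + 1.
Check: h(-1) = -1/2. ✓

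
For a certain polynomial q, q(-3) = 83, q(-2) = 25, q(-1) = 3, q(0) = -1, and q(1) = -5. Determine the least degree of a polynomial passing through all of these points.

3

Forward differences of the values at n = -3, -2, -1, 0, 1:
  q  : 83  25  3  -1  -5
  Δ  : -58  -22  -4  -4
  Δ^2: 36  18  0
  Δ^3: -18  -18
  Δ^4: 0
The third differences are constant (-18) and nonzero, while all higher differences vanish, so the minimal degree is 3.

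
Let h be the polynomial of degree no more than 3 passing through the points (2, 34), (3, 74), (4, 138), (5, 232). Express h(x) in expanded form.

h(x) = x^3 + 3x^2 + 6x + 2

Write h(x) = ax^3 + bx^2 + cx + d. Substituting each data point gives a linear system:
  8a + 4b + 2c + d = 34
  27a + 9b + 3c + d = 74
  64a + 16b + 4c + d = 138
  125a + 25b + 5c + d = 232
Solving the system yields a = 1, b = 3, c = 6, d = 2.
So h(x) = x^3 + 3x^2 + 6x + 2.
Check: h(5) = 232. ✓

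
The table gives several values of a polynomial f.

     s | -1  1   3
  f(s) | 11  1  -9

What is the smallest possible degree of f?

1

Forward differences of the values at s = -1, 1, 3:
  f  : 11  1  -9
  Δ  : -10  -10
  Δ^2: 0
The first differences are constant (-10) and nonzero, while all higher differences vanish, so the minimal degree is 1.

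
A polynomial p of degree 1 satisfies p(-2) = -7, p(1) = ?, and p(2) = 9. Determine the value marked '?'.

5

The 2 known points determine the degree-1 polynomial uniquely.
Write p(u) = au + b. Substituting each data point gives a linear system:
  -2a + b = -7
  2a + b = 9
Solving the system yields a = 4, b = 1.
So p(u) = 4u + 1.
Then p(1) = 5.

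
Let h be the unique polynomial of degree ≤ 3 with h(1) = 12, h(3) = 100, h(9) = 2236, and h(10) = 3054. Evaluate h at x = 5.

Using the Lagrange interpolation formula with nodes 1, 3, 9, 10:
  L_0(x) = (x - 3)(x - 9)(x - 10) / -144
  L_1(x) = (x - 1)(x - 9)(x - 10) / 84
  L_2(x) = (x - 1)(x - 3)(x - 10) / -48
  L_3(x) = (x - 1)(x - 3)(x - 9) / 63
Then h(x) = 12·L_0(x) + 100·L_1(x) + 2236·L_2(x) + 3054·L_3(x).
Expanding and collecting terms gives h(x) = 3x^3 + 5x + 4.
Evaluating at x = 5: h(5) = 404.

404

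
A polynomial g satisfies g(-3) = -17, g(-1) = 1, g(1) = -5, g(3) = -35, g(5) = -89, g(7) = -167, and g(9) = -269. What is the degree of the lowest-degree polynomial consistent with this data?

Forward differences of the values at x = -3, -1, 1, 3, 5, 7, 9:
  g  : -17  1  -5  -35  -89  -167  -269
  Δ  : 18  -6  -30  -54  -78  -102
  Δ^2: -24  -24  -24  -24  -24
  Δ^3: 0  0  0  0
  Δ^4: 0  0  0
  Δ^5: 0  0
  Δ^6: 0
The second differences are constant (-24) and nonzero, while all higher differences vanish, so the minimal degree is 2.

2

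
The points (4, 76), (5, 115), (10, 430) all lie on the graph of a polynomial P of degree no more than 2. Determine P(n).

P(n) = 4n^2 + 3n

Write P(n) = an^2 + bn + c. Substituting each data point gives a linear system:
  16a + 4b + c = 76
  25a + 5b + c = 115
  100a + 10b + c = 430
Solving the system yields a = 4, b = 3, c = 0.
So P(n) = 4n^2 + 3n.
Check: P(5) = 115. ✓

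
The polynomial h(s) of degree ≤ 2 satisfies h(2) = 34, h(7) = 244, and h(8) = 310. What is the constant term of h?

6

Write h(s) = as^2 + bs + c. Substituting each data point gives a linear system:
  4a + 2b + c = 34
  49a + 7b + c = 244
  64a + 8b + c = 310
Solving the system yields a = 4, b = 6, c = 6.
So h(s) = 4s^2 + 6s + 6.
The constant term is 6.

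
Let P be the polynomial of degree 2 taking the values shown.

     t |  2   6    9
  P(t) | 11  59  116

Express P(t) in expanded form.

P(t) = t^2 + 4t - 1

Write P(t) = at^2 + bt + c. Substituting each data point gives a linear system:
  4a + 2b + c = 11
  36a + 6b + c = 59
  81a + 9b + c = 116
Solving the system yields a = 1, b = 4, c = -1.
So P(t) = t² + 4t - 1.
Check: P(2) = 11. ✓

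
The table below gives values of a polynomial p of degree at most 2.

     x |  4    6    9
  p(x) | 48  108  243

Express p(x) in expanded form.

Using the Lagrange interpolation formula with nodes 4, 6, 9:
  L_0(x) = (x - 6)(x - 9) / 10
  L_1(x) = (x - 4)(x - 9) / -6
  L_2(x) = (x - 4)(x - 6) / 15
Then p(x) = 48·L_0(x) + 108·L_1(x) + 243·L_2(x).
Expanding and collecting terms gives p(x) = 3x².
Check: p(4) = 48. ✓

p(x) = 3x^2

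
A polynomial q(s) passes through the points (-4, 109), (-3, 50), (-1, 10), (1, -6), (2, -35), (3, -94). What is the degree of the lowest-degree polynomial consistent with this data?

Divided differences on the nodes -4, -3, -1, 1, 2, 3:
  order 0: 109  50  10  -6  -35  -94
  order 1: -59  -20  -8  -29  -59
  order 2: 13  3  -7  -15
  order 3: -2  -2  -2
  order 4: 0  0
  order 5: 0
The order-3 divided differences are all -2 (nonzero) and every higher order vanishes, so the data lies on a polynomial of degree exactly 3.

3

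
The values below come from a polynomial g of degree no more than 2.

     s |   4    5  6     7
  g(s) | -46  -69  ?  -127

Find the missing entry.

-96

On equispaced nodes a degree-2 polynomial has vanishing third forward difference, so
  - g(4) + 3·g(5) - 3·g(6) + g(7) = 0.
Substituting the known values and solving for g(6):
  -3·g(6) = 288
  g(6) = -96.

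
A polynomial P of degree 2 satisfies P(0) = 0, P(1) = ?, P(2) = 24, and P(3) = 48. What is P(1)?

8

The 3 known points determine the degree-2 polynomial uniquely.
Write P(t) = at^2 + bt + c. Substituting each data point gives a linear system:
  c = 0
  4a + 2b + c = 24
  9a + 3b + c = 48
Solving the system yields a = 4, b = 4, c = 0.
So P(t) = 4t^2 + 4t.
Then P(1) = 8.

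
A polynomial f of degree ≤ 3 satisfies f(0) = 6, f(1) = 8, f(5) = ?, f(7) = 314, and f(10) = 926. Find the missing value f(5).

116

The 4 known points determine the degree-3 polynomial uniquely.
Write f(t) = at^3 + bt^2 + ct + d. Substituting each data point gives a linear system:
  d = 6
  a + b + c + d = 8
  343a + 49b + 7c + d = 314
  1000a + 100b + 10c + d = 926
Solving the system yields a = 1, b = -1, c = 2, d = 6.
So f(t) = t^3 - t^2 + 2t + 6.
Then f(5) = 116.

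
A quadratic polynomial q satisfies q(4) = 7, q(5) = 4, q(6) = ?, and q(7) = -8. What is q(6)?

-1

The 3 known points determine the degree-2 polynomial uniquely.
Write q(n) = an^2 + bn + c. Substituting each data point gives a linear system:
  16a + 4b + c = 7
  25a + 5b + c = 4
  49a + 7b + c = -8
Solving the system yields a = -1, b = 6, c = -1.
So q(n) = -n^2 + 6n - 1.
Then q(6) = -1.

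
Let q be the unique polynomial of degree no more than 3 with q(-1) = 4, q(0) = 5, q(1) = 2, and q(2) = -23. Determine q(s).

q(s) = -3s^3 - 2s^2 + 2s + 5

Write q(s) = as^3 + bs^2 + cs + d. Substituting each data point gives a linear system:
  -a + b - c + d = 4
  d = 5
  a + b + c + d = 2
  8a + 4b + 2c + d = -23
Solving the system yields a = -3, b = -2, c = 2, d = 5.
So q(s) = -3s³ - 2s² + 2s + 5.
Check: q(-1) = 4. ✓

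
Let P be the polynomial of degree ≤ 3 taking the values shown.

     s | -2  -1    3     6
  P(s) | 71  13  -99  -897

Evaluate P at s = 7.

Write P(s) = as^3 + bs^2 + cs + d. Substituting each data point gives a linear system:
  -8a + 4b - 2c + d = 71
  -a + b - c + d = 13
  27a + 9b + 3c + d = -99
  216a + 36b + 6c + d = -897
Solving the system yields a = -5, b = 6, c = -5, d = -3.
So P(s) = -5s³ + 6s² - 5s - 3.
Then P(7) = -1459.

-1459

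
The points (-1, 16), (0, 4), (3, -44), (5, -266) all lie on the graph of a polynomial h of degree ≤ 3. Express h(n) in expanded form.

h(n) = -3n^3 + 5n^2 - 4n + 4

Using the Lagrange interpolation formula with nodes -1, 0, 3, 5:
  L_0(n) = n(n - 3)(n - 5) / -24
  L_1(n) = (n + 1)(n - 3)(n - 5) / 15
  L_2(n) = (n + 1)n(n - 5) / -24
  L_3(n) = (n + 1)n(n - 3) / 60
Then h(n) = 16·L_0(n) + 4·L_1(n) - 44·L_2(n) - 266·L_3(n).
Expanding and collecting terms gives h(n) = -3n^3 + 5n^2 - 4n + 4.
Check: h(5) = -266. ✓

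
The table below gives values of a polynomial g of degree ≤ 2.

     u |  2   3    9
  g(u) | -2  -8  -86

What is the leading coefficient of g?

Write g(u) = au^2 + bu + c. Substituting each data point gives a linear system:
  4a + 2b + c = -2
  9a + 3b + c = -8
  81a + 9b + c = -86
Solving the system yields a = -1, b = -1, c = 4.
So g(u) = -u² - u + 4.
The leading coefficient is -1.

-1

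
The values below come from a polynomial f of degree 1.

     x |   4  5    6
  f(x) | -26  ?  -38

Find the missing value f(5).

The 2 known points determine the degree-1 polynomial uniquely.
Write f(x) = ax + b. Substituting each data point gives a linear system:
  4a + b = -26
  6a + b = -38
Solving the system yields a = -6, b = -2.
So f(x) = -6x - 2.
Then f(5) = -32.

-32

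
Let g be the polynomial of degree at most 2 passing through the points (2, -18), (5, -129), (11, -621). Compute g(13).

Write g(n) = an^2 + bn + c. Substituting each data point gives a linear system:
  4a + 2b + c = -18
  25a + 5b + c = -129
  121a + 11b + c = -621
Solving the system yields a = -5, b = -2, c = 6.
So g(n) = -5n^2 - 2n + 6.
Then g(13) = -865.

-865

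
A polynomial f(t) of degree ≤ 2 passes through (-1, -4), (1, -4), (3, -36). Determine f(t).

Write f(t) = at^2 + bt + c. Substituting each data point gives a linear system:
  a - b + c = -4
  a + b + c = -4
  9a + 3b + c = -36
Solving the system yields a = -4, b = 0, c = 0.
So f(t) = -4t^2.
Check: f(1) = -4. ✓

f(t) = -4t^2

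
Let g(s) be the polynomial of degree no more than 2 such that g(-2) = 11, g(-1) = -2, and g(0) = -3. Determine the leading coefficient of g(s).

6

Write g(s) = as^2 + bs + c. Substituting each data point gives a linear system:
  4a - 2b + c = 11
  a - b + c = -2
  c = -3
Solving the system yields a = 6, b = 5, c = -3.
So g(s) = 6s^2 + 5s - 3.
The leading coefficient is 6.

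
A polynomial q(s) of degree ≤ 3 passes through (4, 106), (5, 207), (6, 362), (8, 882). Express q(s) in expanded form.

Write q(s) = as^3 + bs^2 + cs + d. Substituting each data point gives a linear system:
  64a + 16b + 4c + d = 106
  125a + 25b + 5c + d = 207
  216a + 36b + 6c + d = 362
  512a + 64b + 8c + d = 882
Solving the system yields a = 2, b = -3, c = 6, d = 2.
So q(s) = 2s^3 - 3s^2 + 6s + 2.
Check: q(5) = 207. ✓

q(s) = 2s^3 - 3s^2 + 6s + 2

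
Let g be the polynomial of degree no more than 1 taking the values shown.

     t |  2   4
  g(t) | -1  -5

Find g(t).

g(t) = -2t + 3

Using the Lagrange interpolation formula with nodes 2, 4:
  L_0(t) = (t - 4) / -2
  L_1(t) = (t - 2) / 2
Then g(t) = -1·L_0(t) - 5·L_1(t).
Expanding and collecting terms gives g(t) = -2t + 3.
Check: g(4) = -5. ✓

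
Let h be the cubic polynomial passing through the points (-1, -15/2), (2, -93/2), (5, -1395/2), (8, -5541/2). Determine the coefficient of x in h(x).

6

Write h(x) = ax^3 + bx^2 + cx + d. Substituting each data point gives a linear system:
  -a + b - c + d = -15/2
  8a + 4b + 2c + d = -93/2
  125a + 25b + 5c + d = -1395/2
  512a + 64b + 8c + d = -5541/2
Solving the system yields a = -5, b = -4, c = 6, d = -5/2.
So h(x) = -5x³ - 4x² + 6x - 5/2.
The coefficient of x is 6.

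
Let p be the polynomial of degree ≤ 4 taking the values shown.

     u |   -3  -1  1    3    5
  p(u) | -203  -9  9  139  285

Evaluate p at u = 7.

-33

Forward differences of the values at u = -3, -1, 1, 3, 5:
  p  : -203  -9  9  139  285
  Δ  : 194  18  130  146
  Δ^2: -176  112  16
  Δ^3: 288  -96
  Δ^4: -384
The fourth differences are constant, confirming degree 4.
Interpolating (Newton forward form) and evaluating at u = 7 gives p(7) = -33.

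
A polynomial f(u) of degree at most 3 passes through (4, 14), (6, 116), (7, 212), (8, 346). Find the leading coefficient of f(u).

1

Write f(u) = au^3 + bu^2 + cu + d. Substituting each data point gives a linear system:
  64a + 16b + 4c + d = 14
  216a + 36b + 6c + d = 116
  343a + 49b + 7c + d = 212
  512a + 64b + 8c + d = 346
Solving the system yields a = 1, b = -2, c = -5, d = 2.
So f(u) = u³ - 2u² - 5u + 2.
The leading coefficient is 1.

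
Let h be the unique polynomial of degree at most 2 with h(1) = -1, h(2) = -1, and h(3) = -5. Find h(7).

-61

Using the Lagrange interpolation formula with nodes 1, 2, 3:
  L_0(u) = (u - 2)(u - 3) / 2
  L_1(u) = (u - 1)(u - 3) / -1
  L_2(u) = (u - 1)(u - 2) / 2
Then h(u) = -1·L_0(u) - 1·L_1(u) - 5·L_2(u).
Expanding and collecting terms gives h(u) = -2u² + 6u - 5.
Evaluating at u = 7: h(7) = -61.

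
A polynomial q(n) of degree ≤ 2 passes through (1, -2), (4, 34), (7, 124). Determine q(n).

Write q(n) = an^2 + bn + c. Substituting each data point gives a linear system:
  a + b + c = -2
  16a + 4b + c = 34
  49a + 7b + c = 124
Solving the system yields a = 3, b = -3, c = -2.
So q(n) = 3n^2 - 3n - 2.
Check: q(4) = 34. ✓

q(n) = 3n^2 - 3n - 2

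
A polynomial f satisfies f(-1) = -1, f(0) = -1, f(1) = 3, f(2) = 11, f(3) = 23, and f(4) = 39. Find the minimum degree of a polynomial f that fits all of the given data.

Forward differences of the values at n = -1, 0, 1, 2, 3, 4:
  f  : -1  -1  3  11  23  39
  Δ  : 0  4  8  12  16
  Δ^2: 4  4  4  4
  Δ^3: 0  0  0
  Δ^4: 0  0
  Δ^5: 0
The second differences are constant (4) and nonzero, while all higher differences vanish, so the minimal degree is 2.

2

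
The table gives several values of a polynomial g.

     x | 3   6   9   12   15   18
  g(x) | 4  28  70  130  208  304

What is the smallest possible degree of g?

2

Forward differences of the values at x = 3, 6, 9, 12, 15, 18:
  g  : 4  28  70  130  208  304
  Δ  : 24  42  60  78  96
  Δ^2: 18  18  18  18
  Δ^3: 0  0  0
  Δ^4: 0  0
  Δ^5: 0
The second differences are constant (18) and nonzero, while all higher differences vanish, so the minimal degree is 2.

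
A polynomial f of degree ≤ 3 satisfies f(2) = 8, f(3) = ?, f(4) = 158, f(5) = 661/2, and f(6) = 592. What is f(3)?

113/2

The 4 known points determine the degree-3 polynomial uniquely.
Write f(n) = an^3 + bn^2 + cn + d. Substituting each data point gives a linear system:
  8a + 4b + 2c + d = 8
  64a + 16b + 4c + d = 158
  125a + 25b + 5c + d = 661/2
  216a + 36b + 6c + d = 592
Solving the system yields a = 3, b = -1/2, c = -6, d = -2.
So f(n) = 3n^3 - (1/2)n^2 - 6n - 2.
Then f(3) = 113/2.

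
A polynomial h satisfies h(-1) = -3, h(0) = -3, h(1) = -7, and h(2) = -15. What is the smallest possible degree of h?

2

Forward differences of the values at n = -1, 0, 1, 2:
  h  : -3  -3  -7  -15
  Δ  : 0  -4  -8
  Δ^2: -4  -4
  Δ^3: 0
The second differences are constant (-4) and nonzero, while all higher differences vanish, so the minimal degree is 2.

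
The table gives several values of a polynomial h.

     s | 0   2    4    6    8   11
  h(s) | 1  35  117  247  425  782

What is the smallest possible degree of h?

2

Divided differences on the nodes 0, 2, 4, 6, 8, 11:
  order 0: 1  35  117  247  425  782
  order 1: 17  41  65  89  119
  order 2: 6  6  6  6
  order 3: 0  0  0
  order 4: 0  0
  order 5: 0
The order-2 divided differences are all 6 (nonzero) and every higher order vanishes, so the data lies on a polynomial of degree exactly 2.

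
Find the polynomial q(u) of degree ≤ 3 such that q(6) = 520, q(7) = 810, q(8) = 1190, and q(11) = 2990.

Using the Lagrange interpolation formula with nodes 6, 7, 8, 11:
  L_0(u) = (u - 7)(u - 8)(u - 11) / -10
  L_1(u) = (u - 6)(u - 8)(u - 11) / 4
  L_2(u) = (u - 6)(u - 7)(u - 11) / -6
  L_3(u) = (u - 6)(u - 7)(u - 8) / 60
Then q(u) = 520·L_0(u) + 810·L_1(u) + 1190·L_2(u) + 2990·L_3(u).
Expanding and collecting terms gives q(u) = 2u³ + 3u² - 3u - 2.
Check: q(11) = 2990. ✓

q(u) = 2u^3 + 3u^2 - 3u - 2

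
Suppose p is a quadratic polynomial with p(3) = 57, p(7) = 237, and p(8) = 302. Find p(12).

Write p(x) = ax^2 + bx + c. Substituting each data point gives a linear system:
  9a + 3b + c = 57
  49a + 7b + c = 237
  64a + 8b + c = 302
Solving the system yields a = 4, b = 5, c = 6.
So p(x) = 4x^2 + 5x + 6.
Then p(12) = 642.

642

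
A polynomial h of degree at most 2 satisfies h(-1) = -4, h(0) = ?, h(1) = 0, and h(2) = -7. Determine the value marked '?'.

On equispaced nodes a degree-2 polynomial has vanishing third forward difference, so
  - h(-1) + 3·h(0) - 3·h(1) + h(2) = 0.
Substituting the known values and solving for h(0):
  3·h(0) = 3
  h(0) = 1.

1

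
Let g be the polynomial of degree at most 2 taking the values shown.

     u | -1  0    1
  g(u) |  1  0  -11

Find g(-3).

Forward differences of the values at u = -1, 0, 1:
  g  : 1  0  -11
  Δ  : -1  -11
  Δ^2: -10
The second differences are constant, confirming degree 2.
Interpolating (Newton forward form) and evaluating at u = -3 gives g(-3) = -27.

-27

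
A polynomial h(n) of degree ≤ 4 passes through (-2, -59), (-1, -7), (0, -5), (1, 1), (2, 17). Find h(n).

Write h(n) = an^4 + bn^3 + cn^2 + dn + e. Substituting each data point gives a linear system:
  16a - 8b + 4c - 2d + e = -59
  a - b + c - d + e = -7
  e = -5
  a + b + c + d + e = 1
  16a + 8b + 4c + 2d + e = 17
Solving the system yields a = -2, b = 5, c = 4, d = -1, e = -5.
So h(n) = -2n^4 + 5n^3 + 4n^2 - n - 5.
Check: h(0) = -5. ✓

h(n) = -2n^4 + 5n^3 + 4n^2 - n - 5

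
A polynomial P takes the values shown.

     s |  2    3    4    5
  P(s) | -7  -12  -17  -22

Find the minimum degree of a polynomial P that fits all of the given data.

Forward differences of the values at s = 2, 3, 4, 5:
  P  : -7  -12  -17  -22
  Δ  : -5  -5  -5
  Δ^2: 0  0
  Δ^3: 0
The first differences are constant (-5) and nonzero, while all higher differences vanish, so the minimal degree is 1.

1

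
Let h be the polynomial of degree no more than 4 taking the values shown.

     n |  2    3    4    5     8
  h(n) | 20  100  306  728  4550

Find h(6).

Write h(n) = an^4 + bn^3 + cn^2 + dn + e. Substituting each data point gives a linear system:
  16a + 8b + 4c + 2d + e = 20
  81a + 27b + 9c + 3d + e = 100
  256a + 64b + 16c + 4d + e = 306
  625a + 125b + 25c + 5d + e = 728
  4096a + 512b + 64c + 8d + e = 4550
Solving the system yields a = 1, b = 1, c = -1, d = 1, e = -2.
So h(n) = n⁴ + n³ - n² + n - 2.
Then h(6) = 1480.

1480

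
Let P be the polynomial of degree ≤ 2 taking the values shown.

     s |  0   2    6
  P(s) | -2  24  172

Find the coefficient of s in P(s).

Write P(s) = as^2 + bs + c. Substituting each data point gives a linear system:
  c = -2
  4a + 2b + c = 24
  36a + 6b + c = 172
Solving the system yields a = 4, b = 5, c = -2.
So P(s) = 4s² + 5s - 2.
The coefficient of s is 5.

5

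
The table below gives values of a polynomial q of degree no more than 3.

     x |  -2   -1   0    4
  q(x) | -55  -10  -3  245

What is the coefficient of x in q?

Write q(x) = ax^3 + bx^2 + cx + d. Substituting each data point gives a linear system:
  -8a + 4b - 2c + d = -55
  -a + b - c + d = -10
  d = -3
  64a + 16b + 4c + d = 245
Solving the system yields a = 5, b = -4, c = -2, d = -3.
So q(x) = 5x³ - 4x² - 2x - 3.
The coefficient of x is -2.

-2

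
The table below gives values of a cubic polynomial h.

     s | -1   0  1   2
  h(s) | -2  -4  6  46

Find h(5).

526

Forward differences of the values at s = -1, 0, 1, 2:
  h  : -2  -4  6  46
  Δ  : -2  10  40
  Δ^2: 12  30
  Δ^3: 18
The third differences are constant, confirming degree 3.
Interpolating (Newton forward form) and evaluating at s = 5 gives h(5) = 526.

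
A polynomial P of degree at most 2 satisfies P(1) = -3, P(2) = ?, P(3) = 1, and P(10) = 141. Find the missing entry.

-3

The 3 known points determine the degree-2 polynomial uniquely.
Write P(n) = an^2 + bn + c. Substituting each data point gives a linear system:
  a + b + c = -3
  9a + 3b + c = 1
  100a + 10b + c = 141
Solving the system yields a = 2, b = -6, c = 1.
So P(n) = 2n^2 - 6n + 1.
Then P(2) = -3.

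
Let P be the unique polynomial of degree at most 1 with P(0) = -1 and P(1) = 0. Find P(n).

Write P(n) = an + b. Substituting each data point gives a linear system:
  b = -1
  a + b = 0
Solving the system yields a = 1, b = -1.
So P(n) = n - 1.
Check: P(0) = -1. ✓

P(n) = n - 1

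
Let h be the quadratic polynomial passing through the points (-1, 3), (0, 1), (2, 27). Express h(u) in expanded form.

h(u) = 5u^2 + 3u + 1

Write h(u) = au^2 + bu + c. Substituting each data point gives a linear system:
  a - b + c = 3
  c = 1
  4a + 2b + c = 27
Solving the system yields a = 5, b = 3, c = 1.
So h(u) = 5u^2 + 3u + 1.
Check: h(2) = 27. ✓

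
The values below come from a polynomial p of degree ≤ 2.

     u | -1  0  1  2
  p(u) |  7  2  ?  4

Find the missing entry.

1

On equispaced nodes a degree-2 polynomial has vanishing third forward difference, so
  - p(-1) + 3·p(0) - 3·p(1) + p(2) = 0.
Substituting the known values and solving for p(1):
  -3·p(1) = -3
  p(1) = 1.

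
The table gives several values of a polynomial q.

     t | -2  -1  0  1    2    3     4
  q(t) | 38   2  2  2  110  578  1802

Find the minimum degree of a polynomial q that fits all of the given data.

4

Forward differences of the values at t = -2, -1, 0, 1, 2, 3, 4:
  q  : 38  2  2  2  110  578  1802
  Δ  : -36  0  0  108  468  1224
  Δ^2: 36  0  108  360  756
  Δ^3: -36  108  252  396
  Δ^4: 144  144  144
  Δ^5: 0  0
  Δ^6: 0
The fourth differences are constant (144) and nonzero, while all higher differences vanish, so the minimal degree is 4.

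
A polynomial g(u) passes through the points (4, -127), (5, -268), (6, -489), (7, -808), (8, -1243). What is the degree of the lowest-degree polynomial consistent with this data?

Forward differences of the values at u = 4, 5, 6, 7, 8:
  g  : -127  -268  -489  -808  -1243
  Δ  : -141  -221  -319  -435
  Δ^2: -80  -98  -116
  Δ^3: -18  -18
  Δ^4: 0
The third differences are constant (-18) and nonzero, while all higher differences vanish, so the minimal degree is 3.

3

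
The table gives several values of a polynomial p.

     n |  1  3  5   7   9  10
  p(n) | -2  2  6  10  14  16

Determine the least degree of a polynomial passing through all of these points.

1

Divided differences on the nodes 1, 3, 5, 7, 9, 10:
  order 0: -2  2  6  10  14  16
  order 1: 2  2  2  2  2
  order 2: 0  0  0  0
  order 3: 0  0  0
  order 4: 0  0
  order 5: 0
The order-1 divided differences are all 2 (nonzero) and every higher order vanishes, so the data lies on a polynomial of degree exactly 1.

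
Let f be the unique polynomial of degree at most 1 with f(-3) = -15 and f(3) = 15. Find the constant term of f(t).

0

Write f(t) = at + b. Substituting each data point gives a linear system:
  -3a + b = -15
  3a + b = 15
Solving the system yields a = 5, b = 0.
So f(t) = 5t.
The constant term is 0.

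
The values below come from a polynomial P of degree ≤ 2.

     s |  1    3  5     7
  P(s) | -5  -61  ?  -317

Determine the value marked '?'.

The 3 known points determine the degree-2 polynomial uniquely.
Write P(s) = as^2 + bs + c. Substituting each data point gives a linear system:
  a + b + c = -5
  9a + 3b + c = -61
  49a + 7b + c = -317
Solving the system yields a = -6, b = -4, c = 5.
So P(s) = -6s^2 - 4s + 5.
Then P(5) = -165.

-165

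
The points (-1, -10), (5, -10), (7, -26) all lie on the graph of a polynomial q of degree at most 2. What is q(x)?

Using the Lagrange interpolation formula with nodes -1, 5, 7:
  L_0(x) = (x - 5)(x - 7) / 48
  L_1(x) = (x + 1)(x - 7) / -12
  L_2(x) = (x + 1)(x - 5) / 16
Then q(x) = -10·L_0(x) - 10·L_1(x) - 26·L_2(x).
Expanding and collecting terms gives q(x) = -x² + 4x - 5.
Check: q(7) = -26. ✓

q(x) = -x^2 + 4x - 5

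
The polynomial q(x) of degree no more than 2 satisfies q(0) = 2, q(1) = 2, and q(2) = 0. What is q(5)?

Write q(x) = ax^2 + bx + c. Substituting each data point gives a linear system:
  c = 2
  a + b + c = 2
  4a + 2b + c = 0
Solving the system yields a = -1, b = 1, c = 2.
So q(x) = -x^2 + x + 2.
Then q(5) = -18.

-18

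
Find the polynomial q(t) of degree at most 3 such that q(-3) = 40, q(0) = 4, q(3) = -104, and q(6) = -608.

q(t) = -2t^3 - 4t^2 - 6t + 4

Write q(t) = at^3 + bt^2 + ct + d. Substituting each data point gives a linear system:
  -27a + 9b - 3c + d = 40
  d = 4
  27a + 9b + 3c + d = -104
  216a + 36b + 6c + d = -608
Solving the system yields a = -2, b = -4, c = -6, d = 4.
So q(t) = -2t³ - 4t² - 6t + 4.
Check: q(6) = -608. ✓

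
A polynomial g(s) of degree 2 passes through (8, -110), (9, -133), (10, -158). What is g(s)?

g(s) = -s^2 - 6s + 2

Write g(s) = as^2 + bs + c. Substituting each data point gives a linear system:
  64a + 8b + c = -110
  81a + 9b + c = -133
  100a + 10b + c = -158
Solving the system yields a = -1, b = -6, c = 2.
So g(s) = -s² - 6s + 2.
Check: g(9) = -133. ✓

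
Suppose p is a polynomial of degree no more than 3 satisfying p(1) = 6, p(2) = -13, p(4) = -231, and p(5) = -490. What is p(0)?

Write p(s) = as^3 + bs^2 + cs + d. Substituting each data point gives a linear system:
  a + b + c + d = 6
  8a + 4b + 2c + d = -13
  64a + 16b + 4c + d = -231
  125a + 25b + 5c + d = -490
Solving the system yields a = -5, b = 5, c = 1, d = 5.
So p(s) = -5s^3 + 5s^2 + s + 5.
Then p(0) = 5.

5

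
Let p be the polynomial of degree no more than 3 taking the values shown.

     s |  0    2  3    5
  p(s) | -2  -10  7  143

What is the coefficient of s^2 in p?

-3

Write p(s) = as^3 + bs^2 + cs + d. Substituting each data point gives a linear system:
  d = -2
  8a + 4b + 2c + d = -10
  27a + 9b + 3c + d = 7
  125a + 25b + 5c + d = 143
Solving the system yields a = 2, b = -3, c = -6, d = -2.
So p(s) = 2s³ - 3s² - 6s - 2.
The coefficient of s^2 is -3.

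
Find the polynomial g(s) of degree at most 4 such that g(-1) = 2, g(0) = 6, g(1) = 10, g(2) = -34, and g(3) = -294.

Write g(s) = as^4 + bs^3 + cs^2 + ds + e. Substituting each data point gives a linear system:
  a - b + c - d + e = 2
  e = 6
  a + b + c + d + e = 10
  16a + 8b + 4c + 2d + e = -34
  81a + 27b + 9c + 3d + e = -294
Solving the system yields a = -5, b = 2, c = 5, d = 2, e = 6.
So g(s) = -5s^4 + 2s^3 + 5s^2 + 2s + 6.
Check: g(2) = -34. ✓

g(s) = -5s^4 + 2s^3 + 5s^2 + 2s + 6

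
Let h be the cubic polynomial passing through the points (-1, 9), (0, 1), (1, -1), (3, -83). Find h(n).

h(n) = -4n^3 + 3n^2 - n + 1

Using the Lagrange interpolation formula with nodes -1, 0, 1, 3:
  L_0(n) = n(n - 1)(n - 3) / -8
  L_1(n) = (n + 1)(n - 1)(n - 3) / 3
  L_2(n) = (n + 1)n(n - 3) / -4
  L_3(n) = (n + 1)n(n - 1) / 24
Then h(n) = 9·L_0(n) + 1·L_1(n) - 1·L_2(n) - 83·L_3(n).
Expanding and collecting terms gives h(n) = -4n³ + 3n² - n + 1.
Check: h(0) = 1. ✓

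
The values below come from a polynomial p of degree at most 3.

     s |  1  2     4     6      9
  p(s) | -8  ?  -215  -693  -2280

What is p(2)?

The 4 known points determine the degree-3 polynomial uniquely.
Write p(s) = as^3 + bs^2 + cs + d. Substituting each data point gives a linear system:
  a + b + c + d = -8
  64a + 16b + 4c + d = -215
  216a + 36b + 6c + d = -693
  729a + 81b + 9c + d = -2280
Solving the system yields a = -3, b = -1, c = -1, d = -3.
So p(s) = -3s³ - s² - s - 3.
Then p(2) = -33.

-33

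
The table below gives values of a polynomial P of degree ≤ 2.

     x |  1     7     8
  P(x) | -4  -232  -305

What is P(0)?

Write P(x) = ax^2 + bx + c. Substituting each data point gives a linear system:
  a + b + c = -4
  49a + 7b + c = -232
  64a + 8b + c = -305
Solving the system yields a = -5, b = 2, c = -1.
So P(x) = -5x^2 + 2x - 1.
Then P(0) = -1.

-1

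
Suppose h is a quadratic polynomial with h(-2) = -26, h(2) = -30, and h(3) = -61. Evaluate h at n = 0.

Write h(n) = an^2 + bn + c. Substituting each data point gives a linear system:
  4a - 2b + c = -26
  4a + 2b + c = -30
  9a + 3b + c = -61
Solving the system yields a = -6, b = -1, c = -4.
So h(n) = -6n^2 - n - 4.
Then h(0) = -4.

-4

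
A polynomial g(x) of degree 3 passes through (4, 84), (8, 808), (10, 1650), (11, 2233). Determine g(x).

g(x) = 2x^3 - 4x^2 + 5x

Write g(x) = ax^3 + bx^2 + cx + d. Substituting each data point gives a linear system:
  64a + 16b + 4c + d = 84
  512a + 64b + 8c + d = 808
  1000a + 100b + 10c + d = 1650
  1331a + 121b + 11c + d = 2233
Solving the system yields a = 2, b = -4, c = 5, d = 0.
So g(x) = 2x^3 - 4x^2 + 5x.
Check: g(8) = 808. ✓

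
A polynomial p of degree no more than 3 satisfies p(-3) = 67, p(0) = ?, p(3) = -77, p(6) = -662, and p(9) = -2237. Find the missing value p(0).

4

On equispaced nodes a degree-3 polynomial has vanishing fourth forward difference, so
  p(-3) - 4·p(0) + 6·p(3) - 4·p(6) + p(9) = 0.
Substituting the known values and solving for p(0):
  -4·p(0) = -16
  p(0) = 4.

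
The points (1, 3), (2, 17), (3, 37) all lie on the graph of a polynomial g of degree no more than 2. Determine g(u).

g(u) = 3u^2 + 5u - 5

Using the Lagrange interpolation formula with nodes 1, 2, 3:
  L_0(u) = (u - 2)(u - 3) / 2
  L_1(u) = (u - 1)(u - 3) / -1
  L_2(u) = (u - 1)(u - 2) / 2
Then g(u) = 3·L_0(u) + 17·L_1(u) + 37·L_2(u).
Expanding and collecting terms gives g(u) = 3u² + 5u - 5.
Check: g(2) = 17. ✓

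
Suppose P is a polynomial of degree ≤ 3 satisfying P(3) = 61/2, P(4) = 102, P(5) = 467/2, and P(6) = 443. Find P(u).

Write P(u) = au^3 + bu^2 + cu + d. Substituting each data point gives a linear system:
  27a + 9b + 3c + d = 61/2
  64a + 16b + 4c + d = 102
  125a + 25b + 5c + d = 467/2
  216a + 36b + 6c + d = 443
Solving the system yields a = 3, b = -6, c = 5/2, d = -4.
So P(u) = 3u^3 - 6u^2 + (5/2)u - 4.
Check: P(5) = 467/2. ✓

P(u) = 3u^3 - 6u^2 + (5/2)u - 4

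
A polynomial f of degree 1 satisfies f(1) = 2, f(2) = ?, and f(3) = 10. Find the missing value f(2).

6

On equispaced nodes a degree-1 polynomial has vanishing second forward difference, so
  f(1) - 2·f(2) + f(3) = 0.
Substituting the known values and solving for f(2):
  -2·f(2) = -12
  f(2) = 6.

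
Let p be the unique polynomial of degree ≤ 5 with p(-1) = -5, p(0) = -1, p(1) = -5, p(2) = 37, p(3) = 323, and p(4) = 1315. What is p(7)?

19627

Forward differences of the values at t = -1, 0, 1, 2, 3, 4:
  p  : -5  -1  -5  37  323  1315
  Δ  : 4  -4  42  286  992
  Δ^2: -8  46  244  706
  Δ^3: 54  198  462
  Δ^4: 144  264
  Δ^5: 120
The fifth differences are constant, confirming degree 5.
Interpolating (Newton forward form) and evaluating at t = 7 gives p(7) = 19627.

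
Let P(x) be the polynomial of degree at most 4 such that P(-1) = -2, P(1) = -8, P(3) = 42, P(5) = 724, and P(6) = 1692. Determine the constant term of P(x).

-6

Write P(x) = ax^4 + bx^3 + cx^2 + dx + e. Substituting each data point gives a linear system:
  a - b + c - d + e = -2
  a + b + c + d + e = -8
  81a + 27b + 9c + 3d + e = 42
  625a + 125b + 25c + 5d + e = 724
  1296a + 216b + 36c + 6d + e = 1692
Solving the system yields a = 2, b = -4, c = -1, d = 1, e = -6.
So P(x) = 2x⁴ - 4x³ - x² + x - 6.
The constant term is -6.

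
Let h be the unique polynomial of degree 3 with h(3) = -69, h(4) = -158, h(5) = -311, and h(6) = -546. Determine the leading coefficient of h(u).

Write h(u) = au^3 + bu^2 + cu + d. Substituting each data point gives a linear system:
  27a + 9b + 3c + d = -69
  64a + 16b + 4c + d = -158
  125a + 25b + 5c + d = -311
  216a + 36b + 6c + d = -546
Solving the system yields a = -3, b = 4, c = -6, d = -6.
So h(u) = -3u^3 + 4u^2 - 6u - 6.
The leading coefficient is -3.

-3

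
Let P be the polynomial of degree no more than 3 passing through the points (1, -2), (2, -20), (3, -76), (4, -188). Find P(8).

Write P(u) = au^3 + bu^2 + cu + d. Substituting each data point gives a linear system:
  a + b + c + d = -2
  8a + 4b + 2c + d = -20
  27a + 9b + 3c + d = -76
  64a + 16b + 4c + d = -188
Solving the system yields a = -3, b = -1, c = 6, d = -4.
So P(u) = -3u³ - u² + 6u - 4.
Then P(8) = -1556.

-1556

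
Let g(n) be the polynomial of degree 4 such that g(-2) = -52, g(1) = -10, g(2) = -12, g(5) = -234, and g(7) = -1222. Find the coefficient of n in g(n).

-6

Write g(n) = an^4 + bn^3 + cn^2 + dn + e. Substituting each data point gives a linear system:
  16a - 8b + 4c - 2d + e = -52
  a + b + c + d + e = -10
  16a + 8b + 4c + 2d + e = -12
  625a + 125b + 25c + 5d + e = -234
  2401a + 343b + 49c + 7d + e = -1222
Solving the system yields a = -1, b = 4, c = -3, d = -6, e = -4.
So g(n) = -n^4 + 4n^3 - 3n^2 - 6n - 4.
The coefficient of n is -6.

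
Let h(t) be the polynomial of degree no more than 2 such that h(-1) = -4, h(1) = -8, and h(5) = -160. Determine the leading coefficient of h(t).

Write h(t) = at^2 + bt + c. Substituting each data point gives a linear system:
  a - b + c = -4
  a + b + c = -8
  25a + 5b + c = -160
Solving the system yields a = -6, b = -2, c = 0.
So h(t) = -6t² - 2t.
The leading coefficient is -6.

-6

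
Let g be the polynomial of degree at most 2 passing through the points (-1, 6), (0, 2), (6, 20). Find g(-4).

30

Using the Lagrange interpolation formula with nodes -1, 0, 6:
  L_0(x) = x(x - 6) / 7
  L_1(x) = (x + 1)(x - 6) / -6
  L_2(x) = (x + 1)x / 42
Then g(x) = 6·L_0(x) + 2·L_1(x) + 20·L_2(x).
Expanding and collecting terms gives g(x) = x² - 3x + 2.
Evaluating at x = -4: g(-4) = 30.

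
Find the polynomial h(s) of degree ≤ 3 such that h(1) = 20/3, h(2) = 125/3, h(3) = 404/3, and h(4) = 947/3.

h(s) = 5s^3 - s^2 + 3s - 1/3

Write h(s) = as^3 + bs^2 + cs + d. Substituting each data point gives a linear system:
  a + b + c + d = 20/3
  8a + 4b + 2c + d = 125/3
  27a + 9b + 3c + d = 404/3
  64a + 16b + 4c + d = 947/3
Solving the system yields a = 5, b = -1, c = 3, d = -1/3.
So h(s) = 5s^3 - s^2 + 3s - 1/3.
Check: h(3) = 404/3. ✓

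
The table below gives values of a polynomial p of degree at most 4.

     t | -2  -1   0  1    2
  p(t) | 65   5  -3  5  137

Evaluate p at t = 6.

9105

Write p(t) = at^4 + bt^3 + ct^2 + dt + e. Substituting each data point gives a linear system:
  16a - 8b + 4c - 2d + e = 65
  a - b + c - d + e = 5
  e = -3
  a + b + c + d + e = 5
  16a + 8b + 4c + 2d + e = 137
Solving the system yields a = 6, b = 6, c = 2, d = -6, e = -3.
So p(t) = 6t⁴ + 6t³ + 2t² - 6t - 3.
Then p(6) = 9105.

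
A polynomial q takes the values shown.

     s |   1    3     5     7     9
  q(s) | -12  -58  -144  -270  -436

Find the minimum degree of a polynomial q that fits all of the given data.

Forward differences of the values at s = 1, 3, 5, 7, 9:
  q  : -12  -58  -144  -270  -436
  Δ  : -46  -86  -126  -166
  Δ^2: -40  -40  -40
  Δ^3: 0  0
  Δ^4: 0
The second differences are constant (-40) and nonzero, while all higher differences vanish, so the minimal degree is 2.

2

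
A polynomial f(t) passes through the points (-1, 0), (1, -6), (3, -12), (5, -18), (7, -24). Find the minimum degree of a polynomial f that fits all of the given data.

1

Forward differences of the values at t = -1, 1, 3, 5, 7:
  f  : 0  -6  -12  -18  -24
  Δ  : -6  -6  -6  -6
  Δ^2: 0  0  0
  Δ^3: 0  0
  Δ^4: 0
The first differences are constant (-6) and nonzero, while all higher differences vanish, so the minimal degree is 1.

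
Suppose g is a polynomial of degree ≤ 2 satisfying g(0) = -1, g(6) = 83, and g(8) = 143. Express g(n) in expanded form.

Using the Lagrange interpolation formula with nodes 0, 6, 8:
  L_0(n) = (n - 6)(n - 8) / 48
  L_1(n) = n(n - 8) / -12
  L_2(n) = n(n - 6) / 16
Then g(n) = -1·L_0(n) + 83·L_1(n) + 143·L_2(n).
Expanding and collecting terms gives g(n) = 2n² + 2n - 1.
Check: g(6) = 83. ✓

g(n) = 2n^2 + 2n - 1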